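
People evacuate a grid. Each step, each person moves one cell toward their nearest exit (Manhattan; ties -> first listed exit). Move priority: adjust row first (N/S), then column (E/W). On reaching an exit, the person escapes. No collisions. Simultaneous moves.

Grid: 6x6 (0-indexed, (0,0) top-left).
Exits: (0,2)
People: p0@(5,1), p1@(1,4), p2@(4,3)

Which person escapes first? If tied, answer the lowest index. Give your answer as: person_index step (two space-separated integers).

Step 1: p0:(5,1)->(4,1) | p1:(1,4)->(0,4) | p2:(4,3)->(3,3)
Step 2: p0:(4,1)->(3,1) | p1:(0,4)->(0,3) | p2:(3,3)->(2,3)
Step 3: p0:(3,1)->(2,1) | p1:(0,3)->(0,2)->EXIT | p2:(2,3)->(1,3)
Step 4: p0:(2,1)->(1,1) | p1:escaped | p2:(1,3)->(0,3)
Step 5: p0:(1,1)->(0,1) | p1:escaped | p2:(0,3)->(0,2)->EXIT
Step 6: p0:(0,1)->(0,2)->EXIT | p1:escaped | p2:escaped
Exit steps: [6, 3, 5]
First to escape: p1 at step 3

Answer: 1 3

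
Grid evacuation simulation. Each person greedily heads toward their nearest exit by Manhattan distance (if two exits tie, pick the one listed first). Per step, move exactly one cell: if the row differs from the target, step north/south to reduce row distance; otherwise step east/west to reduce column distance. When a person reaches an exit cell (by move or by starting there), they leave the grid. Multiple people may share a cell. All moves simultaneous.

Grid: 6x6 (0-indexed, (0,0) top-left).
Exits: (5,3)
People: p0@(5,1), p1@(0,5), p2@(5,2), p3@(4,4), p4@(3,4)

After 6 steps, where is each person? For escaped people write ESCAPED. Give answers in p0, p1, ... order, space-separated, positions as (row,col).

Step 1: p0:(5,1)->(5,2) | p1:(0,5)->(1,5) | p2:(5,2)->(5,3)->EXIT | p3:(4,4)->(5,4) | p4:(3,4)->(4,4)
Step 2: p0:(5,2)->(5,3)->EXIT | p1:(1,5)->(2,5) | p2:escaped | p3:(5,4)->(5,3)->EXIT | p4:(4,4)->(5,4)
Step 3: p0:escaped | p1:(2,5)->(3,5) | p2:escaped | p3:escaped | p4:(5,4)->(5,3)->EXIT
Step 4: p0:escaped | p1:(3,5)->(4,5) | p2:escaped | p3:escaped | p4:escaped
Step 5: p0:escaped | p1:(4,5)->(5,5) | p2:escaped | p3:escaped | p4:escaped
Step 6: p0:escaped | p1:(5,5)->(5,4) | p2:escaped | p3:escaped | p4:escaped

ESCAPED (5,4) ESCAPED ESCAPED ESCAPED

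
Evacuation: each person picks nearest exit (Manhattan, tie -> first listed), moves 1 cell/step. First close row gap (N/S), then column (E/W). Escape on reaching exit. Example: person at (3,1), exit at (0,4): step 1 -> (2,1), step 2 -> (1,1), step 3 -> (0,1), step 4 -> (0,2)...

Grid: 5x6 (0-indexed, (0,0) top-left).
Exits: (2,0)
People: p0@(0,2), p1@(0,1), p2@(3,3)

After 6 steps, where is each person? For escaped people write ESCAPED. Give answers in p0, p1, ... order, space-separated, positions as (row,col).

Step 1: p0:(0,2)->(1,2) | p1:(0,1)->(1,1) | p2:(3,3)->(2,3)
Step 2: p0:(1,2)->(2,2) | p1:(1,1)->(2,1) | p2:(2,3)->(2,2)
Step 3: p0:(2,2)->(2,1) | p1:(2,1)->(2,0)->EXIT | p2:(2,2)->(2,1)
Step 4: p0:(2,1)->(2,0)->EXIT | p1:escaped | p2:(2,1)->(2,0)->EXIT

ESCAPED ESCAPED ESCAPED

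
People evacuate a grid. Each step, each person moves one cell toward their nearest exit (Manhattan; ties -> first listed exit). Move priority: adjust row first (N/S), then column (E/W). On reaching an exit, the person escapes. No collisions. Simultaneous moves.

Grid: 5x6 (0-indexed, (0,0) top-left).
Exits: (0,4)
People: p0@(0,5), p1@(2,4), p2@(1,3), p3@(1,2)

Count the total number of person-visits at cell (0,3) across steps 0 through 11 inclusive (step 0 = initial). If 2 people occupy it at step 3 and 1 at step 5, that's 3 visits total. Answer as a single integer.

Step 0: p0@(0,5) p1@(2,4) p2@(1,3) p3@(1,2) -> at (0,3): 0 [-], cum=0
Step 1: p0@ESC p1@(1,4) p2@(0,3) p3@(0,2) -> at (0,3): 1 [p2], cum=1
Step 2: p0@ESC p1@ESC p2@ESC p3@(0,3) -> at (0,3): 1 [p3], cum=2
Step 3: p0@ESC p1@ESC p2@ESC p3@ESC -> at (0,3): 0 [-], cum=2
Total visits = 2

Answer: 2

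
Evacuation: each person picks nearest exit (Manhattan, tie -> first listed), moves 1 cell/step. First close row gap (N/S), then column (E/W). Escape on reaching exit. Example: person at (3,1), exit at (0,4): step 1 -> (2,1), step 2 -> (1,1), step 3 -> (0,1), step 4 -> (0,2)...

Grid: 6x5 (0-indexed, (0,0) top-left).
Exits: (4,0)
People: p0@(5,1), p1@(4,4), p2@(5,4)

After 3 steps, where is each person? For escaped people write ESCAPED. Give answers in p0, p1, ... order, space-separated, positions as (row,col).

Step 1: p0:(5,1)->(4,1) | p1:(4,4)->(4,3) | p2:(5,4)->(4,4)
Step 2: p0:(4,1)->(4,0)->EXIT | p1:(4,3)->(4,2) | p2:(4,4)->(4,3)
Step 3: p0:escaped | p1:(4,2)->(4,1) | p2:(4,3)->(4,2)

ESCAPED (4,1) (4,2)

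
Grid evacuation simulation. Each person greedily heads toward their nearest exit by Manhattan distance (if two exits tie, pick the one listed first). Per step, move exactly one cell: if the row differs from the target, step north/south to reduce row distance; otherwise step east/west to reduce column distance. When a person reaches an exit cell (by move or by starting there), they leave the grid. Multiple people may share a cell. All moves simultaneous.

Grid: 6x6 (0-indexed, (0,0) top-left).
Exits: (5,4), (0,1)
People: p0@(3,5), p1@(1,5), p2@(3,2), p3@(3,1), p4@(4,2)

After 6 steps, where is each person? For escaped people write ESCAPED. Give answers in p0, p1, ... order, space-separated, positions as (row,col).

Step 1: p0:(3,5)->(4,5) | p1:(1,5)->(2,5) | p2:(3,2)->(4,2) | p3:(3,1)->(2,1) | p4:(4,2)->(5,2)
Step 2: p0:(4,5)->(5,5) | p1:(2,5)->(3,5) | p2:(4,2)->(5,2) | p3:(2,1)->(1,1) | p4:(5,2)->(5,3)
Step 3: p0:(5,5)->(5,4)->EXIT | p1:(3,5)->(4,5) | p2:(5,2)->(5,3) | p3:(1,1)->(0,1)->EXIT | p4:(5,3)->(5,4)->EXIT
Step 4: p0:escaped | p1:(4,5)->(5,5) | p2:(5,3)->(5,4)->EXIT | p3:escaped | p4:escaped
Step 5: p0:escaped | p1:(5,5)->(5,4)->EXIT | p2:escaped | p3:escaped | p4:escaped

ESCAPED ESCAPED ESCAPED ESCAPED ESCAPED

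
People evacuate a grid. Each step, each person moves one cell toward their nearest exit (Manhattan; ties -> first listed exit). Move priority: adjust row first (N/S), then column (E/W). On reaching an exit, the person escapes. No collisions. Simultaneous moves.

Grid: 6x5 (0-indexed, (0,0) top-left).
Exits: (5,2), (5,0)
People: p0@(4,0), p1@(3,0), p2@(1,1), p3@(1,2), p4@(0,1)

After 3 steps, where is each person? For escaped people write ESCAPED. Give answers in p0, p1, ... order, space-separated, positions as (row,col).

Step 1: p0:(4,0)->(5,0)->EXIT | p1:(3,0)->(4,0) | p2:(1,1)->(2,1) | p3:(1,2)->(2,2) | p4:(0,1)->(1,1)
Step 2: p0:escaped | p1:(4,0)->(5,0)->EXIT | p2:(2,1)->(3,1) | p3:(2,2)->(3,2) | p4:(1,1)->(2,1)
Step 3: p0:escaped | p1:escaped | p2:(3,1)->(4,1) | p3:(3,2)->(4,2) | p4:(2,1)->(3,1)

ESCAPED ESCAPED (4,1) (4,2) (3,1)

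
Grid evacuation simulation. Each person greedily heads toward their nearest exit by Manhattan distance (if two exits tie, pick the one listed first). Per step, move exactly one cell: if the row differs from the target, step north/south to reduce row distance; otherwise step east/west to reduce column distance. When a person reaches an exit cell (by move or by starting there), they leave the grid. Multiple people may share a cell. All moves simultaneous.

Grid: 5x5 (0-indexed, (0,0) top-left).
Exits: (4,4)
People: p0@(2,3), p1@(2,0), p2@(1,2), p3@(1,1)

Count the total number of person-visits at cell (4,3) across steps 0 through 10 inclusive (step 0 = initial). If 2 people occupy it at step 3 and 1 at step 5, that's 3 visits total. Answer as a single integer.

Step 0: p0@(2,3) p1@(2,0) p2@(1,2) p3@(1,1) -> at (4,3): 0 [-], cum=0
Step 1: p0@(3,3) p1@(3,0) p2@(2,2) p3@(2,1) -> at (4,3): 0 [-], cum=0
Step 2: p0@(4,3) p1@(4,0) p2@(3,2) p3@(3,1) -> at (4,3): 1 [p0], cum=1
Step 3: p0@ESC p1@(4,1) p2@(4,2) p3@(4,1) -> at (4,3): 0 [-], cum=1
Step 4: p0@ESC p1@(4,2) p2@(4,3) p3@(4,2) -> at (4,3): 1 [p2], cum=2
Step 5: p0@ESC p1@(4,3) p2@ESC p3@(4,3) -> at (4,3): 2 [p1,p3], cum=4
Step 6: p0@ESC p1@ESC p2@ESC p3@ESC -> at (4,3): 0 [-], cum=4
Total visits = 4

Answer: 4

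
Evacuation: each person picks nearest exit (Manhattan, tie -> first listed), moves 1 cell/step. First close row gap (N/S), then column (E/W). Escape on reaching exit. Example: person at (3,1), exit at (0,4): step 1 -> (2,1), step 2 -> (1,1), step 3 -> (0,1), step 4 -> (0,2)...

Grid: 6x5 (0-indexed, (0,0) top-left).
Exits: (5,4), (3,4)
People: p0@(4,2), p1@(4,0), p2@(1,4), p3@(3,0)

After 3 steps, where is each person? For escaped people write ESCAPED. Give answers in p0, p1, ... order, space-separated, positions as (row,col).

Step 1: p0:(4,2)->(5,2) | p1:(4,0)->(5,0) | p2:(1,4)->(2,4) | p3:(3,0)->(3,1)
Step 2: p0:(5,2)->(5,3) | p1:(5,0)->(5,1) | p2:(2,4)->(3,4)->EXIT | p3:(3,1)->(3,2)
Step 3: p0:(5,3)->(5,4)->EXIT | p1:(5,1)->(5,2) | p2:escaped | p3:(3,2)->(3,3)

ESCAPED (5,2) ESCAPED (3,3)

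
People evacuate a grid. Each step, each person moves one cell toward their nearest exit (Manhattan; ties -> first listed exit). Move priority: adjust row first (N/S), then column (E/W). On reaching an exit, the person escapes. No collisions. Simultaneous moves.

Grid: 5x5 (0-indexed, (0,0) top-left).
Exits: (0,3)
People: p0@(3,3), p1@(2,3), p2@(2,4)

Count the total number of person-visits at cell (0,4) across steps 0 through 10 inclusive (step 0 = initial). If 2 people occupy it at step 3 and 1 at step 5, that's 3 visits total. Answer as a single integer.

Step 0: p0@(3,3) p1@(2,3) p2@(2,4) -> at (0,4): 0 [-], cum=0
Step 1: p0@(2,3) p1@(1,3) p2@(1,4) -> at (0,4): 0 [-], cum=0
Step 2: p0@(1,3) p1@ESC p2@(0,4) -> at (0,4): 1 [p2], cum=1
Step 3: p0@ESC p1@ESC p2@ESC -> at (0,4): 0 [-], cum=1
Total visits = 1

Answer: 1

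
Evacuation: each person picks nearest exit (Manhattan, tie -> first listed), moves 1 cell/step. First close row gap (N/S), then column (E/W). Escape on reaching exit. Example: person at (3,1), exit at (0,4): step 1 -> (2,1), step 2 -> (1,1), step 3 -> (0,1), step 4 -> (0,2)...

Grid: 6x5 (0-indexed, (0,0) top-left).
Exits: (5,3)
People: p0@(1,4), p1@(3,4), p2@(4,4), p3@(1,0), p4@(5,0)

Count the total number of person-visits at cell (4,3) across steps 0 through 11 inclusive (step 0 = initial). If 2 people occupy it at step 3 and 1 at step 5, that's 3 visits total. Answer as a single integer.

Step 0: p0@(1,4) p1@(3,4) p2@(4,4) p3@(1,0) p4@(5,0) -> at (4,3): 0 [-], cum=0
Step 1: p0@(2,4) p1@(4,4) p2@(5,4) p3@(2,0) p4@(5,1) -> at (4,3): 0 [-], cum=0
Step 2: p0@(3,4) p1@(5,4) p2@ESC p3@(3,0) p4@(5,2) -> at (4,3): 0 [-], cum=0
Step 3: p0@(4,4) p1@ESC p2@ESC p3@(4,0) p4@ESC -> at (4,3): 0 [-], cum=0
Step 4: p0@(5,4) p1@ESC p2@ESC p3@(5,0) p4@ESC -> at (4,3): 0 [-], cum=0
Step 5: p0@ESC p1@ESC p2@ESC p3@(5,1) p4@ESC -> at (4,3): 0 [-], cum=0
Step 6: p0@ESC p1@ESC p2@ESC p3@(5,2) p4@ESC -> at (4,3): 0 [-], cum=0
Step 7: p0@ESC p1@ESC p2@ESC p3@ESC p4@ESC -> at (4,3): 0 [-], cum=0
Total visits = 0

Answer: 0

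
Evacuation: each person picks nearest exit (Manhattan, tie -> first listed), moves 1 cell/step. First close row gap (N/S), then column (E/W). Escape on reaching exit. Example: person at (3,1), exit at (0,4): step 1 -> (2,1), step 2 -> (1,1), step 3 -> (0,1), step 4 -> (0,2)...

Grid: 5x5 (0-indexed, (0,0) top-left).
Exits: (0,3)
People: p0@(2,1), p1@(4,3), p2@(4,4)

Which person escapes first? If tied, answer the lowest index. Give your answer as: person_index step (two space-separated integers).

Answer: 0 4

Derivation:
Step 1: p0:(2,1)->(1,1) | p1:(4,3)->(3,3) | p2:(4,4)->(3,4)
Step 2: p0:(1,1)->(0,1) | p1:(3,3)->(2,3) | p2:(3,4)->(2,4)
Step 3: p0:(0,1)->(0,2) | p1:(2,3)->(1,3) | p2:(2,4)->(1,4)
Step 4: p0:(0,2)->(0,3)->EXIT | p1:(1,3)->(0,3)->EXIT | p2:(1,4)->(0,4)
Step 5: p0:escaped | p1:escaped | p2:(0,4)->(0,3)->EXIT
Exit steps: [4, 4, 5]
First to escape: p0 at step 4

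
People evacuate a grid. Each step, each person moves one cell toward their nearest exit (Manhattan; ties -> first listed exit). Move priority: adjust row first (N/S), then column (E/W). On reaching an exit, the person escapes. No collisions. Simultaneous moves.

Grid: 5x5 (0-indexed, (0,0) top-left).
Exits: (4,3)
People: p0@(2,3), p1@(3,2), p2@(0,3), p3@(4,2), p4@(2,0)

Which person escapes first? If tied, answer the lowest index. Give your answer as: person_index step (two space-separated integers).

Answer: 3 1

Derivation:
Step 1: p0:(2,3)->(3,3) | p1:(3,2)->(4,2) | p2:(0,3)->(1,3) | p3:(4,2)->(4,3)->EXIT | p4:(2,0)->(3,0)
Step 2: p0:(3,3)->(4,3)->EXIT | p1:(4,2)->(4,3)->EXIT | p2:(1,3)->(2,3) | p3:escaped | p4:(3,0)->(4,0)
Step 3: p0:escaped | p1:escaped | p2:(2,3)->(3,3) | p3:escaped | p4:(4,0)->(4,1)
Step 4: p0:escaped | p1:escaped | p2:(3,3)->(4,3)->EXIT | p3:escaped | p4:(4,1)->(4,2)
Step 5: p0:escaped | p1:escaped | p2:escaped | p3:escaped | p4:(4,2)->(4,3)->EXIT
Exit steps: [2, 2, 4, 1, 5]
First to escape: p3 at step 1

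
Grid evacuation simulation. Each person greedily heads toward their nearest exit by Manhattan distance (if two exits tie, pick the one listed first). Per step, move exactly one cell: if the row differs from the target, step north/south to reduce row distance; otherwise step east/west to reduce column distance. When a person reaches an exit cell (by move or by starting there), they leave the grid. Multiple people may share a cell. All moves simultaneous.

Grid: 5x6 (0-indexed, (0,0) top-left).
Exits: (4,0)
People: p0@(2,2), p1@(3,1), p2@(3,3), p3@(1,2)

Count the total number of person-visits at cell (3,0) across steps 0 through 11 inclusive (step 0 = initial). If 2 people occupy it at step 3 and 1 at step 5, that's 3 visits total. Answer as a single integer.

Step 0: p0@(2,2) p1@(3,1) p2@(3,3) p3@(1,2) -> at (3,0): 0 [-], cum=0
Step 1: p0@(3,2) p1@(4,1) p2@(4,3) p3@(2,2) -> at (3,0): 0 [-], cum=0
Step 2: p0@(4,2) p1@ESC p2@(4,2) p3@(3,2) -> at (3,0): 0 [-], cum=0
Step 3: p0@(4,1) p1@ESC p2@(4,1) p3@(4,2) -> at (3,0): 0 [-], cum=0
Step 4: p0@ESC p1@ESC p2@ESC p3@(4,1) -> at (3,0): 0 [-], cum=0
Step 5: p0@ESC p1@ESC p2@ESC p3@ESC -> at (3,0): 0 [-], cum=0
Total visits = 0

Answer: 0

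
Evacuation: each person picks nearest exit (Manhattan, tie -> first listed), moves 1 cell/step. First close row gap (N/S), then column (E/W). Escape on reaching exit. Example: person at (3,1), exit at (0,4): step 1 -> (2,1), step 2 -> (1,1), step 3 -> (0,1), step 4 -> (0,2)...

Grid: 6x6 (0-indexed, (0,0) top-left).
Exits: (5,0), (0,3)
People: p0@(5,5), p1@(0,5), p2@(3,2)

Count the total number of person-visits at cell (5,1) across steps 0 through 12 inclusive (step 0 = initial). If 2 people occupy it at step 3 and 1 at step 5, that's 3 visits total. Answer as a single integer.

Step 0: p0@(5,5) p1@(0,5) p2@(3,2) -> at (5,1): 0 [-], cum=0
Step 1: p0@(5,4) p1@(0,4) p2@(4,2) -> at (5,1): 0 [-], cum=0
Step 2: p0@(5,3) p1@ESC p2@(5,2) -> at (5,1): 0 [-], cum=0
Step 3: p0@(5,2) p1@ESC p2@(5,1) -> at (5,1): 1 [p2], cum=1
Step 4: p0@(5,1) p1@ESC p2@ESC -> at (5,1): 1 [p0], cum=2
Step 5: p0@ESC p1@ESC p2@ESC -> at (5,1): 0 [-], cum=2
Total visits = 2

Answer: 2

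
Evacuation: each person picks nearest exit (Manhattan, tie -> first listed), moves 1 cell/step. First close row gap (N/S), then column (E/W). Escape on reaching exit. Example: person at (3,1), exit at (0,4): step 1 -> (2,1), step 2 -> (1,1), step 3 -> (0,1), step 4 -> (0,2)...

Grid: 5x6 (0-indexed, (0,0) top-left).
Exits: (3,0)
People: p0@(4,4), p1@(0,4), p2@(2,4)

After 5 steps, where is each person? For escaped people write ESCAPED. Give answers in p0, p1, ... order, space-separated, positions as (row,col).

Step 1: p0:(4,4)->(3,4) | p1:(0,4)->(1,4) | p2:(2,4)->(3,4)
Step 2: p0:(3,4)->(3,3) | p1:(1,4)->(2,4) | p2:(3,4)->(3,3)
Step 3: p0:(3,3)->(3,2) | p1:(2,4)->(3,4) | p2:(3,3)->(3,2)
Step 4: p0:(3,2)->(3,1) | p1:(3,4)->(3,3) | p2:(3,2)->(3,1)
Step 5: p0:(3,1)->(3,0)->EXIT | p1:(3,3)->(3,2) | p2:(3,1)->(3,0)->EXIT

ESCAPED (3,2) ESCAPED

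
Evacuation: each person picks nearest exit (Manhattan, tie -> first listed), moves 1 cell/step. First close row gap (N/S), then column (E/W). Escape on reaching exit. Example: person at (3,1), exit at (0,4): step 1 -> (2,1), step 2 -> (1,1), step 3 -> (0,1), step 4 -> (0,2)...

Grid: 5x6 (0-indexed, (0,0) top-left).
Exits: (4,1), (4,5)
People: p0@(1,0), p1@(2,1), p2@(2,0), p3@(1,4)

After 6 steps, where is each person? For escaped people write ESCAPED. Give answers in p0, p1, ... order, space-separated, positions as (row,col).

Step 1: p0:(1,0)->(2,0) | p1:(2,1)->(3,1) | p2:(2,0)->(3,0) | p3:(1,4)->(2,4)
Step 2: p0:(2,0)->(3,0) | p1:(3,1)->(4,1)->EXIT | p2:(3,0)->(4,0) | p3:(2,4)->(3,4)
Step 3: p0:(3,0)->(4,0) | p1:escaped | p2:(4,0)->(4,1)->EXIT | p3:(3,4)->(4,4)
Step 4: p0:(4,0)->(4,1)->EXIT | p1:escaped | p2:escaped | p3:(4,4)->(4,5)->EXIT

ESCAPED ESCAPED ESCAPED ESCAPED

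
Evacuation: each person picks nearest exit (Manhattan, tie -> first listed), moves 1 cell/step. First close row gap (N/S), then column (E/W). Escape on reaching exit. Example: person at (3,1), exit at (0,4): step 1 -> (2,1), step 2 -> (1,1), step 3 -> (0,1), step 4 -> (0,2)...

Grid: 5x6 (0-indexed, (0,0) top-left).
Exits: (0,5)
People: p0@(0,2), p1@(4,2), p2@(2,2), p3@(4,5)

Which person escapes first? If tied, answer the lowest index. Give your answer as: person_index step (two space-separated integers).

Step 1: p0:(0,2)->(0,3) | p1:(4,2)->(3,2) | p2:(2,2)->(1,2) | p3:(4,5)->(3,5)
Step 2: p0:(0,3)->(0,4) | p1:(3,2)->(2,2) | p2:(1,2)->(0,2) | p3:(3,5)->(2,5)
Step 3: p0:(0,4)->(0,5)->EXIT | p1:(2,2)->(1,2) | p2:(0,2)->(0,3) | p3:(2,5)->(1,5)
Step 4: p0:escaped | p1:(1,2)->(0,2) | p2:(0,3)->(0,4) | p3:(1,5)->(0,5)->EXIT
Step 5: p0:escaped | p1:(0,2)->(0,3) | p2:(0,4)->(0,5)->EXIT | p3:escaped
Step 6: p0:escaped | p1:(0,3)->(0,4) | p2:escaped | p3:escaped
Step 7: p0:escaped | p1:(0,4)->(0,5)->EXIT | p2:escaped | p3:escaped
Exit steps: [3, 7, 5, 4]
First to escape: p0 at step 3

Answer: 0 3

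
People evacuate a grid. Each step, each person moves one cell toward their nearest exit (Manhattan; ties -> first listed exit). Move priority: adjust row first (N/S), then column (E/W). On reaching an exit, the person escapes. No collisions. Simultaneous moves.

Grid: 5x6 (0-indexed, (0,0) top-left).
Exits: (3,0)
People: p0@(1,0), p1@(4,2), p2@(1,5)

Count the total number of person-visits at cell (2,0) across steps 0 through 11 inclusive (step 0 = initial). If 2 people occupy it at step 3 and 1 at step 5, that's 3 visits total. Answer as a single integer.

Answer: 1

Derivation:
Step 0: p0@(1,0) p1@(4,2) p2@(1,5) -> at (2,0): 0 [-], cum=0
Step 1: p0@(2,0) p1@(3,2) p2@(2,5) -> at (2,0): 1 [p0], cum=1
Step 2: p0@ESC p1@(3,1) p2@(3,5) -> at (2,0): 0 [-], cum=1
Step 3: p0@ESC p1@ESC p2@(3,4) -> at (2,0): 0 [-], cum=1
Step 4: p0@ESC p1@ESC p2@(3,3) -> at (2,0): 0 [-], cum=1
Step 5: p0@ESC p1@ESC p2@(3,2) -> at (2,0): 0 [-], cum=1
Step 6: p0@ESC p1@ESC p2@(3,1) -> at (2,0): 0 [-], cum=1
Step 7: p0@ESC p1@ESC p2@ESC -> at (2,0): 0 [-], cum=1
Total visits = 1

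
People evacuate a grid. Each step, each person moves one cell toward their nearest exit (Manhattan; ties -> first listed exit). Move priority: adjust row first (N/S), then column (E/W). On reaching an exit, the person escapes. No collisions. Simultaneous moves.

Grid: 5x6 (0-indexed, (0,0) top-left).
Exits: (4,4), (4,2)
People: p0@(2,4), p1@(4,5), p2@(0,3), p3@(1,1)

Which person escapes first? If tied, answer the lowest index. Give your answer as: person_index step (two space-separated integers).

Answer: 1 1

Derivation:
Step 1: p0:(2,4)->(3,4) | p1:(4,5)->(4,4)->EXIT | p2:(0,3)->(1,3) | p3:(1,1)->(2,1)
Step 2: p0:(3,4)->(4,4)->EXIT | p1:escaped | p2:(1,3)->(2,3) | p3:(2,1)->(3,1)
Step 3: p0:escaped | p1:escaped | p2:(2,3)->(3,3) | p3:(3,1)->(4,1)
Step 4: p0:escaped | p1:escaped | p2:(3,3)->(4,3) | p3:(4,1)->(4,2)->EXIT
Step 5: p0:escaped | p1:escaped | p2:(4,3)->(4,4)->EXIT | p3:escaped
Exit steps: [2, 1, 5, 4]
First to escape: p1 at step 1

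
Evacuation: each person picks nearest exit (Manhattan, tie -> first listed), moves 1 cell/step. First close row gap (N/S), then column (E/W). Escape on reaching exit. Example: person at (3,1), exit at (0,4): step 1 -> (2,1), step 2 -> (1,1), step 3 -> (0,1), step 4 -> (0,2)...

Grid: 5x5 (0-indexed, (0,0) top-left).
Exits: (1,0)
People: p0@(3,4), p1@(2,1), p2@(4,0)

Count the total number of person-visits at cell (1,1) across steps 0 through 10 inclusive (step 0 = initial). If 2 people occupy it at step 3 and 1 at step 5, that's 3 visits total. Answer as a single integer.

Step 0: p0@(3,4) p1@(2,1) p2@(4,0) -> at (1,1): 0 [-], cum=0
Step 1: p0@(2,4) p1@(1,1) p2@(3,0) -> at (1,1): 1 [p1], cum=1
Step 2: p0@(1,4) p1@ESC p2@(2,0) -> at (1,1): 0 [-], cum=1
Step 3: p0@(1,3) p1@ESC p2@ESC -> at (1,1): 0 [-], cum=1
Step 4: p0@(1,2) p1@ESC p2@ESC -> at (1,1): 0 [-], cum=1
Step 5: p0@(1,1) p1@ESC p2@ESC -> at (1,1): 1 [p0], cum=2
Step 6: p0@ESC p1@ESC p2@ESC -> at (1,1): 0 [-], cum=2
Total visits = 2

Answer: 2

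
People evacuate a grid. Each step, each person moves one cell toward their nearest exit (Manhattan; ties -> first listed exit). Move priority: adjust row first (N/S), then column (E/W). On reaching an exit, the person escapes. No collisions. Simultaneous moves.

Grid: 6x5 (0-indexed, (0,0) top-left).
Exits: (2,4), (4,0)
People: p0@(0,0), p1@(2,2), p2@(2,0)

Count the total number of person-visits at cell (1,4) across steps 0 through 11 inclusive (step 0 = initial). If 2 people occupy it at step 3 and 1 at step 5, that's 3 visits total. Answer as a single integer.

Step 0: p0@(0,0) p1@(2,2) p2@(2,0) -> at (1,4): 0 [-], cum=0
Step 1: p0@(1,0) p1@(2,3) p2@(3,0) -> at (1,4): 0 [-], cum=0
Step 2: p0@(2,0) p1@ESC p2@ESC -> at (1,4): 0 [-], cum=0
Step 3: p0@(3,0) p1@ESC p2@ESC -> at (1,4): 0 [-], cum=0
Step 4: p0@ESC p1@ESC p2@ESC -> at (1,4): 0 [-], cum=0
Total visits = 0

Answer: 0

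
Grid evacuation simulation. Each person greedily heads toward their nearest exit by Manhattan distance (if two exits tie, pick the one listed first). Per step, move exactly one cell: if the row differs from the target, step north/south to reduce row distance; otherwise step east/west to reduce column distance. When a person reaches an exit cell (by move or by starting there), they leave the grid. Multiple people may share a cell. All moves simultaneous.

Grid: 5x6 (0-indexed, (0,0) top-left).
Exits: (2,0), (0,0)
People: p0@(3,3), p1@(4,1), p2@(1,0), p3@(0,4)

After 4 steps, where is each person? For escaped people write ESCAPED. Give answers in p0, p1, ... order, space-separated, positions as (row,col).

Step 1: p0:(3,3)->(2,3) | p1:(4,1)->(3,1) | p2:(1,0)->(2,0)->EXIT | p3:(0,4)->(0,3)
Step 2: p0:(2,3)->(2,2) | p1:(3,1)->(2,1) | p2:escaped | p3:(0,3)->(0,2)
Step 3: p0:(2,2)->(2,1) | p1:(2,1)->(2,0)->EXIT | p2:escaped | p3:(0,2)->(0,1)
Step 4: p0:(2,1)->(2,0)->EXIT | p1:escaped | p2:escaped | p3:(0,1)->(0,0)->EXIT

ESCAPED ESCAPED ESCAPED ESCAPED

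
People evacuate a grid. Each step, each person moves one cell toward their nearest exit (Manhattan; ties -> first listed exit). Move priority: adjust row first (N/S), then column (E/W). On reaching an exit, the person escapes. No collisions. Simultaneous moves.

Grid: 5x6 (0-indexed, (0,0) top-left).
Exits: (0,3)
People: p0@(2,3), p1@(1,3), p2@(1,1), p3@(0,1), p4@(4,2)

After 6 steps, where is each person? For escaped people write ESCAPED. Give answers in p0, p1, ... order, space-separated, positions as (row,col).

Step 1: p0:(2,3)->(1,3) | p1:(1,3)->(0,3)->EXIT | p2:(1,1)->(0,1) | p3:(0,1)->(0,2) | p4:(4,2)->(3,2)
Step 2: p0:(1,3)->(0,3)->EXIT | p1:escaped | p2:(0,1)->(0,2) | p3:(0,2)->(0,3)->EXIT | p4:(3,2)->(2,2)
Step 3: p0:escaped | p1:escaped | p2:(0,2)->(0,3)->EXIT | p3:escaped | p4:(2,2)->(1,2)
Step 4: p0:escaped | p1:escaped | p2:escaped | p3:escaped | p4:(1,2)->(0,2)
Step 5: p0:escaped | p1:escaped | p2:escaped | p3:escaped | p4:(0,2)->(0,3)->EXIT

ESCAPED ESCAPED ESCAPED ESCAPED ESCAPED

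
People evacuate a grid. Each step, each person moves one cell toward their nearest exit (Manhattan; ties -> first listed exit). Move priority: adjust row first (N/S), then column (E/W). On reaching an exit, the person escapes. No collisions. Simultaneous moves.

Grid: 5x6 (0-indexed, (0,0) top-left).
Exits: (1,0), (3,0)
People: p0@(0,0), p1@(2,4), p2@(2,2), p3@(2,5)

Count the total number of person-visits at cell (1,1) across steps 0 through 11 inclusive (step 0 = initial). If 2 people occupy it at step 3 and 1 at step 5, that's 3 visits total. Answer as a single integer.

Step 0: p0@(0,0) p1@(2,4) p2@(2,2) p3@(2,5) -> at (1,1): 0 [-], cum=0
Step 1: p0@ESC p1@(1,4) p2@(1,2) p3@(1,5) -> at (1,1): 0 [-], cum=0
Step 2: p0@ESC p1@(1,3) p2@(1,1) p3@(1,4) -> at (1,1): 1 [p2], cum=1
Step 3: p0@ESC p1@(1,2) p2@ESC p3@(1,3) -> at (1,1): 0 [-], cum=1
Step 4: p0@ESC p1@(1,1) p2@ESC p3@(1,2) -> at (1,1): 1 [p1], cum=2
Step 5: p0@ESC p1@ESC p2@ESC p3@(1,1) -> at (1,1): 1 [p3], cum=3
Step 6: p0@ESC p1@ESC p2@ESC p3@ESC -> at (1,1): 0 [-], cum=3
Total visits = 3

Answer: 3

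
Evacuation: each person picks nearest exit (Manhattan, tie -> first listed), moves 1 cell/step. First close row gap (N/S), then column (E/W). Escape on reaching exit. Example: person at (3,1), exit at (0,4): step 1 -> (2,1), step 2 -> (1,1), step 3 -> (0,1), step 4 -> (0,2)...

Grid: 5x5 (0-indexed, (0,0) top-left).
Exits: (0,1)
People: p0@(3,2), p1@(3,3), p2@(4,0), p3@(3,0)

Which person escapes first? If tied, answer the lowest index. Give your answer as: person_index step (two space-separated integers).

Answer: 0 4

Derivation:
Step 1: p0:(3,2)->(2,2) | p1:(3,3)->(2,3) | p2:(4,0)->(3,0) | p3:(3,0)->(2,0)
Step 2: p0:(2,2)->(1,2) | p1:(2,3)->(1,3) | p2:(3,0)->(2,0) | p3:(2,0)->(1,0)
Step 3: p0:(1,2)->(0,2) | p1:(1,3)->(0,3) | p2:(2,0)->(1,0) | p3:(1,0)->(0,0)
Step 4: p0:(0,2)->(0,1)->EXIT | p1:(0,3)->(0,2) | p2:(1,0)->(0,0) | p3:(0,0)->(0,1)->EXIT
Step 5: p0:escaped | p1:(0,2)->(0,1)->EXIT | p2:(0,0)->(0,1)->EXIT | p3:escaped
Exit steps: [4, 5, 5, 4]
First to escape: p0 at step 4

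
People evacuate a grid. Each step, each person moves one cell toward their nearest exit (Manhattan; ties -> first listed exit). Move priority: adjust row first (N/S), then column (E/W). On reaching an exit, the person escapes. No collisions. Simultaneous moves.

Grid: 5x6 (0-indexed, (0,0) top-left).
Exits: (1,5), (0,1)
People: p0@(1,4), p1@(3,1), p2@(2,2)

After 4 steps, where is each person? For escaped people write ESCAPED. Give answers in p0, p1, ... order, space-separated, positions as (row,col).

Step 1: p0:(1,4)->(1,5)->EXIT | p1:(3,1)->(2,1) | p2:(2,2)->(1,2)
Step 2: p0:escaped | p1:(2,1)->(1,1) | p2:(1,2)->(0,2)
Step 3: p0:escaped | p1:(1,1)->(0,1)->EXIT | p2:(0,2)->(0,1)->EXIT

ESCAPED ESCAPED ESCAPED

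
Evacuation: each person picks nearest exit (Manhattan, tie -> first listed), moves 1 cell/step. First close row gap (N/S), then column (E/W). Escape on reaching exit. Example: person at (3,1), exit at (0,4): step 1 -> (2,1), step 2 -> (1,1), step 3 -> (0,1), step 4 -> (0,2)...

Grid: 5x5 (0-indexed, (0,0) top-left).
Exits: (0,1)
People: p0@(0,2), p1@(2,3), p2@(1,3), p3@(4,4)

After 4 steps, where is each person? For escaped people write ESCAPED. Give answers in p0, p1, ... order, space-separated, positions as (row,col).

Step 1: p0:(0,2)->(0,1)->EXIT | p1:(2,3)->(1,3) | p2:(1,3)->(0,3) | p3:(4,4)->(3,4)
Step 2: p0:escaped | p1:(1,3)->(0,3) | p2:(0,3)->(0,2) | p3:(3,4)->(2,4)
Step 3: p0:escaped | p1:(0,3)->(0,2) | p2:(0,2)->(0,1)->EXIT | p3:(2,4)->(1,4)
Step 4: p0:escaped | p1:(0,2)->(0,1)->EXIT | p2:escaped | p3:(1,4)->(0,4)

ESCAPED ESCAPED ESCAPED (0,4)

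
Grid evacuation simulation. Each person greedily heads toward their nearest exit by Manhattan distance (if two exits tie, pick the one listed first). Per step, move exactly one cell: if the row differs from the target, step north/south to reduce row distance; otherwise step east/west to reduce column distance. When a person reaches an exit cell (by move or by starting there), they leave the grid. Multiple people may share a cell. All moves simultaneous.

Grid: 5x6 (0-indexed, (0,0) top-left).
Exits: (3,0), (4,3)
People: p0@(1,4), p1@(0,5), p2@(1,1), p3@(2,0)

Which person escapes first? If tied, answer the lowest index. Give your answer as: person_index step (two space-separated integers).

Step 1: p0:(1,4)->(2,4) | p1:(0,5)->(1,5) | p2:(1,1)->(2,1) | p3:(2,0)->(3,0)->EXIT
Step 2: p0:(2,4)->(3,4) | p1:(1,5)->(2,5) | p2:(2,1)->(3,1) | p3:escaped
Step 3: p0:(3,4)->(4,4) | p1:(2,5)->(3,5) | p2:(3,1)->(3,0)->EXIT | p3:escaped
Step 4: p0:(4,4)->(4,3)->EXIT | p1:(3,5)->(4,5) | p2:escaped | p3:escaped
Step 5: p0:escaped | p1:(4,5)->(4,4) | p2:escaped | p3:escaped
Step 6: p0:escaped | p1:(4,4)->(4,3)->EXIT | p2:escaped | p3:escaped
Exit steps: [4, 6, 3, 1]
First to escape: p3 at step 1

Answer: 3 1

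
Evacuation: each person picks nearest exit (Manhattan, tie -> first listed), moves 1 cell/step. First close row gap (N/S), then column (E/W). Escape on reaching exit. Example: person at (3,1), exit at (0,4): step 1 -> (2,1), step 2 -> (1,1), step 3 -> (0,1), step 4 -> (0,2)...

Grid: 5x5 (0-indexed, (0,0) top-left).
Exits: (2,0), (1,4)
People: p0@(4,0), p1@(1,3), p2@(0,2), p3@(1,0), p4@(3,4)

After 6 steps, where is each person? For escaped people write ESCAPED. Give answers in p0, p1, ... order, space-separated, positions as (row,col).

Step 1: p0:(4,0)->(3,0) | p1:(1,3)->(1,4)->EXIT | p2:(0,2)->(1,2) | p3:(1,0)->(2,0)->EXIT | p4:(3,4)->(2,4)
Step 2: p0:(3,0)->(2,0)->EXIT | p1:escaped | p2:(1,2)->(1,3) | p3:escaped | p4:(2,4)->(1,4)->EXIT
Step 3: p0:escaped | p1:escaped | p2:(1,3)->(1,4)->EXIT | p3:escaped | p4:escaped

ESCAPED ESCAPED ESCAPED ESCAPED ESCAPED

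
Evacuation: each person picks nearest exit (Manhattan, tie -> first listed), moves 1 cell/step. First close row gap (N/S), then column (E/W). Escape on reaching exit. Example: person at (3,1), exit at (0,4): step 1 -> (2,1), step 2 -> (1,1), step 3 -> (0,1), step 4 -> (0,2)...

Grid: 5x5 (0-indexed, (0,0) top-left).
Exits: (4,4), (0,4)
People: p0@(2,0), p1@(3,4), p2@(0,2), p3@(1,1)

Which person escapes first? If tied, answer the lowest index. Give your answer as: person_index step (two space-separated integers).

Answer: 1 1

Derivation:
Step 1: p0:(2,0)->(3,0) | p1:(3,4)->(4,4)->EXIT | p2:(0,2)->(0,3) | p3:(1,1)->(0,1)
Step 2: p0:(3,0)->(4,0) | p1:escaped | p2:(0,3)->(0,4)->EXIT | p3:(0,1)->(0,2)
Step 3: p0:(4,0)->(4,1) | p1:escaped | p2:escaped | p3:(0,2)->(0,3)
Step 4: p0:(4,1)->(4,2) | p1:escaped | p2:escaped | p3:(0,3)->(0,4)->EXIT
Step 5: p0:(4,2)->(4,3) | p1:escaped | p2:escaped | p3:escaped
Step 6: p0:(4,3)->(4,4)->EXIT | p1:escaped | p2:escaped | p3:escaped
Exit steps: [6, 1, 2, 4]
First to escape: p1 at step 1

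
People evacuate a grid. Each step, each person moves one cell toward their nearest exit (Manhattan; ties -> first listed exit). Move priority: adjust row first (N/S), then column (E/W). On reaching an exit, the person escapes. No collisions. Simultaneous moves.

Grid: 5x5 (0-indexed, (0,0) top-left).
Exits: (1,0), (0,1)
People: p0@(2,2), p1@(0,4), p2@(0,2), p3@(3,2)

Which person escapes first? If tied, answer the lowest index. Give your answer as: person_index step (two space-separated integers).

Answer: 2 1

Derivation:
Step 1: p0:(2,2)->(1,2) | p1:(0,4)->(0,3) | p2:(0,2)->(0,1)->EXIT | p3:(3,2)->(2,2)
Step 2: p0:(1,2)->(1,1) | p1:(0,3)->(0,2) | p2:escaped | p3:(2,2)->(1,2)
Step 3: p0:(1,1)->(1,0)->EXIT | p1:(0,2)->(0,1)->EXIT | p2:escaped | p3:(1,2)->(1,1)
Step 4: p0:escaped | p1:escaped | p2:escaped | p3:(1,1)->(1,0)->EXIT
Exit steps: [3, 3, 1, 4]
First to escape: p2 at step 1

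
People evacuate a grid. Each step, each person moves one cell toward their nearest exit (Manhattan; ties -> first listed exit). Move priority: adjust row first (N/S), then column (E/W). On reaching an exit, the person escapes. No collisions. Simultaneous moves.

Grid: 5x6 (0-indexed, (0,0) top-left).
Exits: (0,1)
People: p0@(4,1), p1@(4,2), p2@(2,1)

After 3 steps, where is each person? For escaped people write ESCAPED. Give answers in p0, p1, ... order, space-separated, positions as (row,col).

Step 1: p0:(4,1)->(3,1) | p1:(4,2)->(3,2) | p2:(2,1)->(1,1)
Step 2: p0:(3,1)->(2,1) | p1:(3,2)->(2,2) | p2:(1,1)->(0,1)->EXIT
Step 3: p0:(2,1)->(1,1) | p1:(2,2)->(1,2) | p2:escaped

(1,1) (1,2) ESCAPED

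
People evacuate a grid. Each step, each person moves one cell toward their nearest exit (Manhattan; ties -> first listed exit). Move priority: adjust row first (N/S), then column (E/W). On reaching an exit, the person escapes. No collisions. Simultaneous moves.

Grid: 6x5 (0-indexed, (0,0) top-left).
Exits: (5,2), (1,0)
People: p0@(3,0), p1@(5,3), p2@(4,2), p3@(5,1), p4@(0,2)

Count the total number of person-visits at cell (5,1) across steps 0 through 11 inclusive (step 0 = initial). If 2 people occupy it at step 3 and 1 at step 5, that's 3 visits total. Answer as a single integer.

Step 0: p0@(3,0) p1@(5,3) p2@(4,2) p3@(5,1) p4@(0,2) -> at (5,1): 1 [p3], cum=1
Step 1: p0@(2,0) p1@ESC p2@ESC p3@ESC p4@(1,2) -> at (5,1): 0 [-], cum=1
Step 2: p0@ESC p1@ESC p2@ESC p3@ESC p4@(1,1) -> at (5,1): 0 [-], cum=1
Step 3: p0@ESC p1@ESC p2@ESC p3@ESC p4@ESC -> at (5,1): 0 [-], cum=1
Total visits = 1

Answer: 1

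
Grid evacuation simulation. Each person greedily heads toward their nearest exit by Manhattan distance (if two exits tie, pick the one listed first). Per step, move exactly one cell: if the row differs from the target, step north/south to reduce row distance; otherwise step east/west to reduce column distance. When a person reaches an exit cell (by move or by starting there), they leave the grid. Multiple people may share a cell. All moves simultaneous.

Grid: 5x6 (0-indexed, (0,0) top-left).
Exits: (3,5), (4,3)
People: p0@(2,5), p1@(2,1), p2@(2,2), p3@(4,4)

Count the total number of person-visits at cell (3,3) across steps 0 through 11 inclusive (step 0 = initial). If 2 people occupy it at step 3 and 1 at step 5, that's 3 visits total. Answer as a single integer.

Answer: 0

Derivation:
Step 0: p0@(2,5) p1@(2,1) p2@(2,2) p3@(4,4) -> at (3,3): 0 [-], cum=0
Step 1: p0@ESC p1@(3,1) p2@(3,2) p3@ESC -> at (3,3): 0 [-], cum=0
Step 2: p0@ESC p1@(4,1) p2@(4,2) p3@ESC -> at (3,3): 0 [-], cum=0
Step 3: p0@ESC p1@(4,2) p2@ESC p3@ESC -> at (3,3): 0 [-], cum=0
Step 4: p0@ESC p1@ESC p2@ESC p3@ESC -> at (3,3): 0 [-], cum=0
Total visits = 0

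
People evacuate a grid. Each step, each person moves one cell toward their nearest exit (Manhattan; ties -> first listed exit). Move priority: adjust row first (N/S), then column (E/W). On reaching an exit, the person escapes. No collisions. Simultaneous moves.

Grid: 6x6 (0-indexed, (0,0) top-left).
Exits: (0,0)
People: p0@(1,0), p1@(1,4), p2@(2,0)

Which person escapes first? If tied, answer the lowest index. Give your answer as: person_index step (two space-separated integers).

Step 1: p0:(1,0)->(0,0)->EXIT | p1:(1,4)->(0,4) | p2:(2,0)->(1,0)
Step 2: p0:escaped | p1:(0,4)->(0,3) | p2:(1,0)->(0,0)->EXIT
Step 3: p0:escaped | p1:(0,3)->(0,2) | p2:escaped
Step 4: p0:escaped | p1:(0,2)->(0,1) | p2:escaped
Step 5: p0:escaped | p1:(0,1)->(0,0)->EXIT | p2:escaped
Exit steps: [1, 5, 2]
First to escape: p0 at step 1

Answer: 0 1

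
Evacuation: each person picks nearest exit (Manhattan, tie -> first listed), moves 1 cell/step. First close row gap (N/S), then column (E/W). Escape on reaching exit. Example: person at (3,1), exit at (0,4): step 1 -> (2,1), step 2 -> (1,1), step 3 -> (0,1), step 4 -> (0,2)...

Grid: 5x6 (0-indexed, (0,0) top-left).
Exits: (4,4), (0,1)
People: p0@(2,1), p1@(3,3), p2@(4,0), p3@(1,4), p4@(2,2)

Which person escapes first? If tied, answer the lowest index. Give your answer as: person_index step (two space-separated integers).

Step 1: p0:(2,1)->(1,1) | p1:(3,3)->(4,3) | p2:(4,0)->(4,1) | p3:(1,4)->(2,4) | p4:(2,2)->(1,2)
Step 2: p0:(1,1)->(0,1)->EXIT | p1:(4,3)->(4,4)->EXIT | p2:(4,1)->(4,2) | p3:(2,4)->(3,4) | p4:(1,2)->(0,2)
Step 3: p0:escaped | p1:escaped | p2:(4,2)->(4,3) | p3:(3,4)->(4,4)->EXIT | p4:(0,2)->(0,1)->EXIT
Step 4: p0:escaped | p1:escaped | p2:(4,3)->(4,4)->EXIT | p3:escaped | p4:escaped
Exit steps: [2, 2, 4, 3, 3]
First to escape: p0 at step 2

Answer: 0 2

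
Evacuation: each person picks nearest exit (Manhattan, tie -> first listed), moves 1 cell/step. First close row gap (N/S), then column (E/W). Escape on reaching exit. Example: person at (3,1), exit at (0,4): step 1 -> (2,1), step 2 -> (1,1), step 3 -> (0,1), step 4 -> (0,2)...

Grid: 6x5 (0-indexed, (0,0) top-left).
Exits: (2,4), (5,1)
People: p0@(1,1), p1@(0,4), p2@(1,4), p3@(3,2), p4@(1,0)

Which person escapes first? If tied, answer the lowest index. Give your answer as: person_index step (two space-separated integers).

Answer: 2 1

Derivation:
Step 1: p0:(1,1)->(2,1) | p1:(0,4)->(1,4) | p2:(1,4)->(2,4)->EXIT | p3:(3,2)->(2,2) | p4:(1,0)->(2,0)
Step 2: p0:(2,1)->(2,2) | p1:(1,4)->(2,4)->EXIT | p2:escaped | p3:(2,2)->(2,3) | p4:(2,0)->(2,1)
Step 3: p0:(2,2)->(2,3) | p1:escaped | p2:escaped | p3:(2,3)->(2,4)->EXIT | p4:(2,1)->(2,2)
Step 4: p0:(2,3)->(2,4)->EXIT | p1:escaped | p2:escaped | p3:escaped | p4:(2,2)->(2,3)
Step 5: p0:escaped | p1:escaped | p2:escaped | p3:escaped | p4:(2,3)->(2,4)->EXIT
Exit steps: [4, 2, 1, 3, 5]
First to escape: p2 at step 1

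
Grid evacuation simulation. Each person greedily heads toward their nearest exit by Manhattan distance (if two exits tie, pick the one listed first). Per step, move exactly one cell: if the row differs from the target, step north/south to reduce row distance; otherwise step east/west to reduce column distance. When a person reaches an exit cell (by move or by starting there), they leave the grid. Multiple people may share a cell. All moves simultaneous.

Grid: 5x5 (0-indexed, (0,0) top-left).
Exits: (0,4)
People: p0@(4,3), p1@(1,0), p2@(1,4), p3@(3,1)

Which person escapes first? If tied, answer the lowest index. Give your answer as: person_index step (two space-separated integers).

Step 1: p0:(4,3)->(3,3) | p1:(1,0)->(0,0) | p2:(1,4)->(0,4)->EXIT | p3:(3,1)->(2,1)
Step 2: p0:(3,3)->(2,3) | p1:(0,0)->(0,1) | p2:escaped | p3:(2,1)->(1,1)
Step 3: p0:(2,3)->(1,3) | p1:(0,1)->(0,2) | p2:escaped | p3:(1,1)->(0,1)
Step 4: p0:(1,3)->(0,3) | p1:(0,2)->(0,3) | p2:escaped | p3:(0,1)->(0,2)
Step 5: p0:(0,3)->(0,4)->EXIT | p1:(0,3)->(0,4)->EXIT | p2:escaped | p3:(0,2)->(0,3)
Step 6: p0:escaped | p1:escaped | p2:escaped | p3:(0,3)->(0,4)->EXIT
Exit steps: [5, 5, 1, 6]
First to escape: p2 at step 1

Answer: 2 1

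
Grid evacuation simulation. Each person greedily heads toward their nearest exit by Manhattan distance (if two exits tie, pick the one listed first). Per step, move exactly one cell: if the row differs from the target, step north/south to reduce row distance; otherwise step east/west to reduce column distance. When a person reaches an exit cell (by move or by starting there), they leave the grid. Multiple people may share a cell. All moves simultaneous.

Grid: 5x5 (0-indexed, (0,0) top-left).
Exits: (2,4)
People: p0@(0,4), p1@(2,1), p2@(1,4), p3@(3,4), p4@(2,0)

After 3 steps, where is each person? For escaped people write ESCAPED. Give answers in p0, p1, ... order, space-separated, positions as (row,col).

Step 1: p0:(0,4)->(1,4) | p1:(2,1)->(2,2) | p2:(1,4)->(2,4)->EXIT | p3:(3,4)->(2,4)->EXIT | p4:(2,0)->(2,1)
Step 2: p0:(1,4)->(2,4)->EXIT | p1:(2,2)->(2,3) | p2:escaped | p3:escaped | p4:(2,1)->(2,2)
Step 3: p0:escaped | p1:(2,3)->(2,4)->EXIT | p2:escaped | p3:escaped | p4:(2,2)->(2,3)

ESCAPED ESCAPED ESCAPED ESCAPED (2,3)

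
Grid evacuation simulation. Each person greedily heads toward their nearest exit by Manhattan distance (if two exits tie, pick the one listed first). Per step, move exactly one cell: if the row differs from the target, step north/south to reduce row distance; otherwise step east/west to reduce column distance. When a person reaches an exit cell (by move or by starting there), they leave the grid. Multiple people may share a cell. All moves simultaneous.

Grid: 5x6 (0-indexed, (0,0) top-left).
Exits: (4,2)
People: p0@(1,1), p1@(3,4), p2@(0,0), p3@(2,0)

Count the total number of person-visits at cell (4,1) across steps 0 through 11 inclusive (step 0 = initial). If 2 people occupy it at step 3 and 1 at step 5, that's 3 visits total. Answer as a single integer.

Answer: 3

Derivation:
Step 0: p0@(1,1) p1@(3,4) p2@(0,0) p3@(2,0) -> at (4,1): 0 [-], cum=0
Step 1: p0@(2,1) p1@(4,4) p2@(1,0) p3@(3,0) -> at (4,1): 0 [-], cum=0
Step 2: p0@(3,1) p1@(4,3) p2@(2,0) p3@(4,0) -> at (4,1): 0 [-], cum=0
Step 3: p0@(4,1) p1@ESC p2@(3,0) p3@(4,1) -> at (4,1): 2 [p0,p3], cum=2
Step 4: p0@ESC p1@ESC p2@(4,0) p3@ESC -> at (4,1): 0 [-], cum=2
Step 5: p0@ESC p1@ESC p2@(4,1) p3@ESC -> at (4,1): 1 [p2], cum=3
Step 6: p0@ESC p1@ESC p2@ESC p3@ESC -> at (4,1): 0 [-], cum=3
Total visits = 3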